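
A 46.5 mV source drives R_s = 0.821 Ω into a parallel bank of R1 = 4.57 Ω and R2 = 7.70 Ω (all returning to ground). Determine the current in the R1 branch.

Equivalent of the parallel group: R_p = 2.868 Ω.
V_A by voltage divider: V_A = 46.5 × 2.868/(0.821 + 2.868) = 36.15 mV.
Branch current I = V_A/R1 = 36.15/4.57 = 7.910 mA.

I ≈ 7.91 mA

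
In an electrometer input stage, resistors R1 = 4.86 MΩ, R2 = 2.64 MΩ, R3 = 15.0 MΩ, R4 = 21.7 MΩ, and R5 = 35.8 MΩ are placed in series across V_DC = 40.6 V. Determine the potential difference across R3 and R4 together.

V ≈ 18.6 V

Total series resistance ΣR = 4.86 + 2.64 + 15.0 + 21.7 + 35.8 = 80.00 MΩ.
R_{R3..R4} = 15.0 + 21.7 = 36.70 MΩ.
By the voltage-divider rule, V = 40.6 × 36.70/80.00 = 18.63 V.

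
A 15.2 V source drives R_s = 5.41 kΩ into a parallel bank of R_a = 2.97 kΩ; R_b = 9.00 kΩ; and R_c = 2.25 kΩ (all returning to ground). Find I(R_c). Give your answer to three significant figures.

Combine the parallel branches: R_p = (1/2.97 + 1/9.00 + 1/2.25)⁻¹ = 1.121 kΩ.
V_A by voltage divider: V_A = 15.2 × 1.121/(5.41 + 1.121) = 2.608 V.
I(R_c) = V_A / R_c = 2.608/2.25 = 1.159 mA.

I ≈ 1.16 mA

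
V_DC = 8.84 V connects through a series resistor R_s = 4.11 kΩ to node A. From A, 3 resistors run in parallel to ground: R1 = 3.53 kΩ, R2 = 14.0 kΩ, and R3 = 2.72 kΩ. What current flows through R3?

Equivalent of the parallel group: R_p = 1.384 kΩ.
Node voltage V_A = V_DC · R_p/(R_s + R_p) = 8.84 × 0.2520 = 2.227 V.
I(R3) = V_A / R3 = 2.227/2.72 = 0.8189 mA.

I ≈ 0.819 mA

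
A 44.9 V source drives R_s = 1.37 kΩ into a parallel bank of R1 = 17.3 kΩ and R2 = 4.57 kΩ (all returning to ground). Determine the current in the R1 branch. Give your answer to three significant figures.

Equivalent of the parallel group: R_p = 3.615 kΩ.
V_A = 44.9 × 3.615/4.985 = 32.56 V.
Branch current I = V_A/R1 = 32.56/17.3 = 1.882 mA.
(Equivalently: I_total = 9.007 mA, then current-divider fraction G_k/ΣG = 0.2090.)

I ≈ 1.88 mA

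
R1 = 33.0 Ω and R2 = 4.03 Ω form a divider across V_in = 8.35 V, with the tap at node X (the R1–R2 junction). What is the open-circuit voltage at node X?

Open-circuit (no load on X): V_th = V_in · R2/(R1 + R2) = 8.35 × 4.03/(33.00 + 4.03) = 0.9087 V.

V_th ≈ 0.909 V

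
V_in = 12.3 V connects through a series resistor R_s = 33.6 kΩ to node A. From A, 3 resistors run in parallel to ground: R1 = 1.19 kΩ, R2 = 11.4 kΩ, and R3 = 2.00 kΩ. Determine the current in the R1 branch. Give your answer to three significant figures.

Parallel bank: R_p = 1/(1/1.19 + 1/11.4 + 1/2.00) = 0.7003 kΩ.
Node voltage V_A = V_in · R_p/(R_s + R_p) = 12.3 × 0.02042 = 0.2511 V.
I(R1) = V_A / R1 = 0.2511/1.19 = 0.2110 mA.
(Check via current divider: I_total = 0.3586 mA; share G_k/ΣG = 0.5884 → same result.)

I ≈ 0.211 mA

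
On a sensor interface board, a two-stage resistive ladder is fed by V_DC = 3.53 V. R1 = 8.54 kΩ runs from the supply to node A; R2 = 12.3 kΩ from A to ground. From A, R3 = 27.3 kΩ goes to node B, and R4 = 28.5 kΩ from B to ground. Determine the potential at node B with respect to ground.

V_B ≈ 0.976 V

Node A sees R2 in parallel with the series input of stage 2, R3 + R4 = 55.80 kΩ.
Effective lower resistance at A: R2 ‖ 55.80 = 10.08 kΩ.
So V_A = 3.53 × 0.5413 = 1.911 V.
V_B = V_A × 0.5108 = 0.9760 V.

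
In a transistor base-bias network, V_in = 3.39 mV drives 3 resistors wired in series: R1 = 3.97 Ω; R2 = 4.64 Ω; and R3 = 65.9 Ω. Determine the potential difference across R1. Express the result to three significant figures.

V ≈ 0.181 mV

Total series resistance ΣR = 3.97 + 4.64 + 65.9 = 74.51 Ω.
By the voltage-divider rule, V = 3.39 × 3.970/74.51 = 0.1806 mV.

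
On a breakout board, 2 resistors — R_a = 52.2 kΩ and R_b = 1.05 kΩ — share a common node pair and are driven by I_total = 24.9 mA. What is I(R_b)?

For two parallel branches, I_k = I_total · (other R)/(sum of R).
I(R_b) = 24.9 × 52.2/(52.2 + 1.05) = 24.9 × 0.9803 = 24.41 mA.

I ≈ 24.4 mA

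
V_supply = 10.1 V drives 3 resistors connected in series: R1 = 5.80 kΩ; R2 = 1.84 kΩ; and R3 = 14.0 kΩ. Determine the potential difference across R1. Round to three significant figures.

V ≈ 2.71 V

Total series resistance ΣR = 5.80 + 1.84 + 14.0 = 21.64 kΩ.
V = V_supply · R/ΣR = 10.1 × 0.2680 = 2.707 V.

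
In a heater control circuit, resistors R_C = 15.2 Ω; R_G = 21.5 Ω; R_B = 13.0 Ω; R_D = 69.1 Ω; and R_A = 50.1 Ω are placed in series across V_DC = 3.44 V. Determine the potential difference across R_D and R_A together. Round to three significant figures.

V ≈ 2.43 V

Series total: ΣR = 15.2 + 21.5 + 13.0 + 69.1 + 50.1 = 168.9 Ω.
R_{R_D..R_A} = 69.1 + 50.1 = 119.2 Ω.
V = V_DC · R/ΣR = 3.44 × 0.7057 = 2.428 V.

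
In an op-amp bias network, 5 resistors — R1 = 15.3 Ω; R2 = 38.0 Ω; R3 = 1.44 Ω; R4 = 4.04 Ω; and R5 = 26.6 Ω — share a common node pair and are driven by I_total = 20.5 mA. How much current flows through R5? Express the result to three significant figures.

ΣG = 1/15.3 + 1/38.0 + 1/1.44 + 1/4.04 + 1/26.6 = 1.071.
R5 takes the fraction G_k/ΣG = 0.03759/1.071 = 0.03509, so I = 20.5 × 0.03509 = 0.7194 mA.

I ≈ 0.719 mA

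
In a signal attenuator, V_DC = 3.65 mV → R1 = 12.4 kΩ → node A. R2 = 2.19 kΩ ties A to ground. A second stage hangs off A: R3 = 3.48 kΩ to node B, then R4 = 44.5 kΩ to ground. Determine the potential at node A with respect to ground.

Looking into the second stage from A: R3 + R4 = 47.98 kΩ appears in parallel with R2.
R2 ‖ (R3+R4) = 2.094 kΩ.
First divider: V_A = V_DC · 2.094/(12.4 + 2.094) = 0.5274 mV.

V_A ≈ 0.527 mV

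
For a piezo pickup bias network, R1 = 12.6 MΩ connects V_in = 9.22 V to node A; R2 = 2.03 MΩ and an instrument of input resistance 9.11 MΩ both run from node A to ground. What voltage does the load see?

V_out ≈ 1.07 V

First combine the lower leg with the load: R2 ‖ R_L = 1.660 MΩ.
Then V_out = V_in · R2'/(R1 + R2') = 9.22 × 1.660/14.26 = 1.073 V.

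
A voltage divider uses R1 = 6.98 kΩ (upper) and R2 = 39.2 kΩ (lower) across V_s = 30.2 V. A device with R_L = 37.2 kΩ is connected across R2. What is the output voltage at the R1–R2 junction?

First combine the lower leg with the load: R2 ‖ R_L = 19.09 kΩ.
Then V_out = V_s · R2'/(R1 + R2') = 30.2 × 19.09/26.07 = 22.11 V.

V_out ≈ 22.1 V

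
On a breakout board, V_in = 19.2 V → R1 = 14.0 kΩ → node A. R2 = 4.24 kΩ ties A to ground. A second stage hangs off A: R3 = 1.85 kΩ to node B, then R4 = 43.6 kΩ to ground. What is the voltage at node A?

The second stage (R3 + R4 = 45.45 kΩ) loads node A in parallel with R2.
Effective lower resistance at A: R2 ‖ 45.45 = 3.878 kΩ.
First divider: V_A = V_in · 3.878/(14.0 + 3.878) = 4.165 V.

V_A ≈ 4.16 V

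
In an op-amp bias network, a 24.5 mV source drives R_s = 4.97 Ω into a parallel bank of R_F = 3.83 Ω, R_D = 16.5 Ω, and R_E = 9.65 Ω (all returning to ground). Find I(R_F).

I ≈ 2.05 mA

Equivalent of the parallel group: R_p = 2.351 Ω.
V_A = 24.5 × 2.351/7.321 = 7.868 mV.
Branch current I = V_A/R_F = 7.868/3.83 = 2.054 mA.
(Check via current divider: I_total = 3.346 mA; share G_k/ΣG = 0.6139 → same result.)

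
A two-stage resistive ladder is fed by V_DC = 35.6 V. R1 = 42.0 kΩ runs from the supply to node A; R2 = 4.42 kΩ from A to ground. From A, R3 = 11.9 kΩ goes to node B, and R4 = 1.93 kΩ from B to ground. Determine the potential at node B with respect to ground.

V_B ≈ 0.367 V

The second stage (R3 + R4 = 13.83 kΩ) loads node A in parallel with R2.
R2 ‖ (R3+R4) = 3.350 kΩ.
First divider: V_A = V_DC · 3.350/(42.0 + 3.350) = 2.629 V.
Then the unloaded second divider: V_B = V_A × R4/(R3+R4) = 2.629 × 0.1396 = 0.3669 V.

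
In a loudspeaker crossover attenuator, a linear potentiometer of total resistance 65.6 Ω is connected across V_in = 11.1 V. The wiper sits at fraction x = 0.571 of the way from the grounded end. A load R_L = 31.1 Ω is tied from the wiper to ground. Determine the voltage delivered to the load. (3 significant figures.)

Lower segment x·R_p = 37.46 Ω; upper segment (1−x)·R_p = 28.14 Ω.
(x·R_p) ‖ R_L = 16.99 Ω.
Then V_out = V_in · 16.99/(28.14 + 16.99) = 4.179 V.
(Unloaded: V_out = x·V_in = 6.34 V.)

V_out ≈ 4.18 V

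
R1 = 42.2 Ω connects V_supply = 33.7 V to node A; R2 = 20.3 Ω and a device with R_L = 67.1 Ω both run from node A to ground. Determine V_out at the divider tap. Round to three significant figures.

R2 ‖ R_L = (20.3 × 67.1)/(20.3 + 67.1) = 15.59 Ω.
Now apply the divider: V_out = 33.7 × 0.2697 = 9.089 V.
(Unloaded it would be 10.9 V; the load pulls it down.)

V_out ≈ 9.09 V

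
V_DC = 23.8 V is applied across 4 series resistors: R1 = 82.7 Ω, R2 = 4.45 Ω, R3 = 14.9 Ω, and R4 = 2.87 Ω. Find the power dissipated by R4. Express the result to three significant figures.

ΣR = 104.9 Ω → I = 23.8/104.9 = 0.2268 A.
P = I²R = 0.05146 × 2.87 = 0.1477 W.

P ≈ 0.148 W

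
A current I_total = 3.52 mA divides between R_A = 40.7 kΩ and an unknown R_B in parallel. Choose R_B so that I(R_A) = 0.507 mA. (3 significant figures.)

R_B ≈ 6.85 kΩ

The fraction through R_A equals R_B/(R_A+R_B).
With f = 0.1440, R_B = R_A · f/(1−f) = 40.7 × 0.1683 = 6.849 kΩ.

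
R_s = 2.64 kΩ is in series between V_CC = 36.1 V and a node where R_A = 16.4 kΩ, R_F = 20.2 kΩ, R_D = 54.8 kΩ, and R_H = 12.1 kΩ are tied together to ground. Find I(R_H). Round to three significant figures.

I ≈ 1.91 mA

Parallel bank: R_p = 1/(1/16.4 + 1/20.2 + 1/54.8 + 1/12.1) = 4.731 kΩ.
Node voltage V_A = V_CC · R_p/(R_s + R_p) = 36.1 × 0.6418 = 23.17 V.
I(R_H) = V_A / R_H = 23.17/12.1 = 1.915 mA.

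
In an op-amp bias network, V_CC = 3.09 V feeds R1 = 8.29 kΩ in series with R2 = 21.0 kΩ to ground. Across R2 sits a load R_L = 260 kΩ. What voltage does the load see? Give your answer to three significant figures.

First combine the lower leg with the load: R2 ‖ R_L = 19.43 kΩ.
Now apply the divider: V_out = 3.09 × 0.7009 = 2.166 V.

V_out ≈ 2.17 V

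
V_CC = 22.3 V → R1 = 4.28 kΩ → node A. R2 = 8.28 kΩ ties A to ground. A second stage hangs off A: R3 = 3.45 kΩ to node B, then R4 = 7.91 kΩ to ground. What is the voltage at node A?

Node A sees R2 in parallel with the series input of stage 2, R3 + R4 = 11.36 kΩ.
Effective lower resistance at A: R2 ‖ 11.36 = 4.789 kΩ.
So V_A = 22.3 × 0.5281 = 11.78 V.

V_A ≈ 11.8 V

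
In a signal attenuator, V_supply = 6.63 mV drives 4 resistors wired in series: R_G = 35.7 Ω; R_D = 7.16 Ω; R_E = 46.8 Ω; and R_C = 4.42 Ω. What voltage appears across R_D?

Total series resistance ΣR = 35.7 + 7.16 + 46.8 + 4.42 = 94.08 Ω.
V = V_supply · R/ΣR = 6.63 × 0.07611 = 0.5046 mV.

V ≈ 0.505 mV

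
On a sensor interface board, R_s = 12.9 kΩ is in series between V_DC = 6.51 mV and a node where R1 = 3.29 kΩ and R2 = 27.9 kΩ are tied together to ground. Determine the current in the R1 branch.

Combine the parallel branches: R_p = (1/3.29 + 1/27.9)⁻¹ = 2.943 kΩ.
V_A by voltage divider: V_A = 6.51 × 2.943/(12.9 + 2.943) = 1.209 mV.
Branch current I = V_A/R1 = 1.209/3.29 = 0.3676 µA.
(Equivalently: I_total = 0.4109 µA, then current-divider fraction G_k/ΣG = 0.8945.)

I ≈ 0.368 µA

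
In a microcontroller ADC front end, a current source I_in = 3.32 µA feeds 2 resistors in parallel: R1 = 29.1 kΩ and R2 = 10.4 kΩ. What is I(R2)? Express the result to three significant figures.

With just two branches, the current splits inversely with resistance.
I(R2) = 3.32 × 29.1/(29.1 + 10.4) = 3.32 × 0.7367 = 2.446 µA.

I ≈ 2.45 µA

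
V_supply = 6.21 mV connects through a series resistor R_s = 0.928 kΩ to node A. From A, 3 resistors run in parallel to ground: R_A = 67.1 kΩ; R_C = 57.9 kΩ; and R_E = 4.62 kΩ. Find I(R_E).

I ≈ 1.09 µA

Parallel bank: R_p = 1/(1/67.1 + 1/57.9 + 1/4.62) = 4.022 kΩ.
V_A = 6.21 × 4.022/4.950 = 5.046 mV.
Branch current I = V_A/R_E = 5.046/4.62 = 1.092 µA.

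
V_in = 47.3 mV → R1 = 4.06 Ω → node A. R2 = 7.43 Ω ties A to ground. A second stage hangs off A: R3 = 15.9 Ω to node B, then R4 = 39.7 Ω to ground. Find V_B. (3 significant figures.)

The second stage (R3 + R4 = 55.60 Ω) loads node A in parallel with R2.
Effective lower resistance at A: R2 ‖ 55.60 = 6.554 Ω.
First divider: V_A = V_in · 6.554/(4.06 + 6.554) = 29.21 mV.
V_B = V_A × 0.7140 = 20.85 mV.

V_B ≈ 20.9 mV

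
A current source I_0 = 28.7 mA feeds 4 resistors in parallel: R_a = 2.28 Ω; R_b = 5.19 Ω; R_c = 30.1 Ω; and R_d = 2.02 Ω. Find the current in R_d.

I ≈ 12.3 mA

Conductances: ΣG = 1/2.28 + 1/5.19 + 1/30.1 + 1/2.02 = 1.160 (1/Ω).
By the current-divider rule, I = I_0 · G_k/ΣG = 28.7 × 0.4269 = 12.25 mA.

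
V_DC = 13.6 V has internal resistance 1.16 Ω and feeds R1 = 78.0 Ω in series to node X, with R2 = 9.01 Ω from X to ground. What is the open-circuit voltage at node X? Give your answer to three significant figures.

R1' = 1.16 + 78.0 = 79.16 Ω (source resistance + R1).
Open-circuit (no load on X): V_th = V_DC · R2/(R1' + R2) = 13.6 × 9.01/(79.16 + 9.01) = 1.390 V.

V_th ≈ 1.39 V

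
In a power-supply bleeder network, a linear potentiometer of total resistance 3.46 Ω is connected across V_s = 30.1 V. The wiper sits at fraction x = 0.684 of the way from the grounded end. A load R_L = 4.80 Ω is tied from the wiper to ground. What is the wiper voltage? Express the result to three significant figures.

Split the track: R_lower = x·R_p = 2.367 Ω, R_upper = (1−x)·R_p = 1.093 Ω.
Lower segment in parallel with the load: 2.367 ‖ 4.80 = 1.585 Ω.
Then V_out = V_s · 1.585/(1.093 + 1.585) = 17.81 V.

V_out ≈ 17.8 V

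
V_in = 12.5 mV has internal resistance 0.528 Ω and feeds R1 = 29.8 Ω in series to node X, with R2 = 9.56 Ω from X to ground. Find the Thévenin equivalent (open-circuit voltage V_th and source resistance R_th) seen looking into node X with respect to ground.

V_th ≈ 3.00 mV, R_th ≈ 7.27 Ω

R1' = 0.528 + 29.8 = 30.33 Ω (source resistance + R1).
Open-circuit (no load on X): V_th = V_in · R2/(R1' + R2) = 12.5 × 9.56/(30.33 + 9.56) = 2.996 mV.
Zeroing V_in shorts the top of R1' to ground, so R_th = R1' ‖ R2 = 7.269 Ω.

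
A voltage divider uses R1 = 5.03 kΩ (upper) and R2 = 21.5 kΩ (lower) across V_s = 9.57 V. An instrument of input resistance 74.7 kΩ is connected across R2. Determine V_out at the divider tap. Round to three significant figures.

V_out ≈ 7.35 V

R2 ‖ R_L = (21.5 × 74.7)/(21.5 + 74.7) = 16.69 kΩ.
Then V_out = V_s · R2'/(R1 + R2') = 9.57 × 16.69/21.72 = 7.354 V.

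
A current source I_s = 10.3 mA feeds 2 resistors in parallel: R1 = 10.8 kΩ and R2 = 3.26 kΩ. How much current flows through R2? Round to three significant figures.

Two-branch current divider: I_k = I_s · R_other/(R_1 + R_2).
So I = 10.3 × 10.8/14.06 = 7.912 mA.

I ≈ 7.91 mA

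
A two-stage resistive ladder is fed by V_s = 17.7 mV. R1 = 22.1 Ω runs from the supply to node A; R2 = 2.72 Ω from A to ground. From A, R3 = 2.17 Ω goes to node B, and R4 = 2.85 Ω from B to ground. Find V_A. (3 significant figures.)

Node A sees R2 in parallel with the series input of stage 2, R3 + R4 = 5.020 Ω.
Effective lower resistance at A: R2 ‖ 5.020 = 1.764 Ω.
So V_A = 17.7 × 0.07392 = 1.308 mV.

V_A ≈ 1.31 mV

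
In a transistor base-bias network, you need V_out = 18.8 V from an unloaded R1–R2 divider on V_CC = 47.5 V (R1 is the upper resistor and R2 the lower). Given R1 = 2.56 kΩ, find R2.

Required fraction k = V_out/V_CC = 0.3958.
R2 = R1 · 0.3958/(1 − 0.3958) = 1.677 kΩ.

R2 ≈ 1.68 kΩ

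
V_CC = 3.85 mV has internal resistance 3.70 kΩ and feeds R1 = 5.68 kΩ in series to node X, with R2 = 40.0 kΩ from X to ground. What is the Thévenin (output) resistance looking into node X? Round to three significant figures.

R1' = 3.70 + 5.68 = 9.380 kΩ (source resistance + R1).
With V_CC suppressed (replaced by a short), R_th = R1' ‖ R2 = (9.380 × 40.0)/(9.380 + 40.0) = 7.598 kΩ.

R_th ≈ 7.60 kΩ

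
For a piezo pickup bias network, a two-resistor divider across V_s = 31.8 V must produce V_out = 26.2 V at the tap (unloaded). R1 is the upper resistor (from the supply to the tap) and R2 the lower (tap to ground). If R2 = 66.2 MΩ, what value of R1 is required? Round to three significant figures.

Required fraction k = V_out/V_s = 0.8239.
R1 = R2·(1/k − 1) = 66.2 × 0.2137 = 14.15 MΩ.

R1 ≈ 14.1 MΩ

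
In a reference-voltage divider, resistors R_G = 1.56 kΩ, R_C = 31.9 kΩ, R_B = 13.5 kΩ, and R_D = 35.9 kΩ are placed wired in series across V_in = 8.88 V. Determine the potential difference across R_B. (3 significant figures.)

V ≈ 1.45 V

Total series resistance ΣR = 1.56 + 31.9 + 13.5 + 35.9 = 82.86 kΩ.
V = V_in · R/ΣR = 8.88 × 0.1629 = 1.447 V.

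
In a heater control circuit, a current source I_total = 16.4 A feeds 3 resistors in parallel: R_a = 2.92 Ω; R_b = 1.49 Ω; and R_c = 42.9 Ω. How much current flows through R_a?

I ≈ 5.42 A

ΣG = 1/2.92 + 1/1.49 + 1/42.9 = 1.037.
By the current-divider rule, I = I_total · G_k/ΣG = 16.4 × 0.3303 = 5.416 A.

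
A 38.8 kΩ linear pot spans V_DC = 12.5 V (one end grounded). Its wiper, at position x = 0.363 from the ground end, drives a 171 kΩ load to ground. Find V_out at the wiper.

Split the track: R_lower = x·R_p = 14.08 kΩ, R_upper = (1−x)·R_p = 24.72 kΩ.
R_L loads the lower segment: effective lower R = 13.01 kΩ.
V_out = 12.5 × 13.01/(24.72 + 13.01) = 4.311 V.
(Unloaded: V_out = x·V_DC = 4.54 V.)

V_out ≈ 4.31 V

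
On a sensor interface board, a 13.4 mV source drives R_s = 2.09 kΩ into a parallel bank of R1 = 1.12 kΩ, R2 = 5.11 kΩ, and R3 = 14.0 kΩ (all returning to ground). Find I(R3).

I ≈ 0.280 µA

Equivalent of the parallel group: R_p = 0.8621 kΩ.
Node voltage V_A = V_in · R_p/(R_s + R_p) = 13.4 × 0.2920 = 3.913 mV.
Branch current I = V_A/R3 = 3.913/14.0 = 0.2795 µA.
(Equivalently: I_total = 4.539 µA, then current-divider fraction G_k/ΣG = 0.06158.)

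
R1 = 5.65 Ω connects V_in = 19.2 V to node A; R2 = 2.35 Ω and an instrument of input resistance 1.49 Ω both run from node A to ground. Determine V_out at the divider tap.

V_out ≈ 2.67 V

The load sits in parallel with R2, giving an effective lower resistance R2' = R2·R_L/(R2+R_L) = 0.9118 Ω.
Voltage divider with the loaded lower leg: V_out = 19.2 × 0.9118/(5.65 + 0.9118) = 19.2 × 0.1390 = 2.668 V.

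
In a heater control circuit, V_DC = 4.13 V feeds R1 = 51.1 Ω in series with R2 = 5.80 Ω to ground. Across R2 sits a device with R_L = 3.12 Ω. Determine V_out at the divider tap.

First combine the lower leg with the load: R2 ‖ R_L = 2.029 Ω.
Voltage divider with the loaded lower leg: V_out = 4.13 × 2.029/(51.1 + 2.029) = 4.13 × 0.03818 = 0.1577 V.

V_out ≈ 0.158 V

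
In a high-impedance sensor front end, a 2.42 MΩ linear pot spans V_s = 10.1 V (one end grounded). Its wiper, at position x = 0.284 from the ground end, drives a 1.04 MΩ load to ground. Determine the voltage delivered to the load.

Split the track: R_lower = x·R_p = 0.6873 MΩ, R_upper = (1−x)·R_p = 1.733 MΩ.
Lower segment in parallel with the load: 0.6873 ‖ 1.04 = 0.4138 MΩ.
V_out = 10.1 × 0.4138/(1.733 + 0.4138) = 1.947 V.
(Unloaded: V_out = x·V_s = 2.87 V.)

V_out ≈ 1.95 V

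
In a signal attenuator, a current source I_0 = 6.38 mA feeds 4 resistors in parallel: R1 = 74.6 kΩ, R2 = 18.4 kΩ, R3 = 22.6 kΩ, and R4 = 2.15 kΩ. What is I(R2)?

I ≈ 0.601 mA

ΣG = 1/74.6 + 1/18.4 + 1/22.6 + 1/2.15 = 0.5771.
R2 takes the fraction G_k/ΣG = 0.05435/0.5771 = 0.09417, so I = 6.38 × 0.09417 = 0.6008 mA.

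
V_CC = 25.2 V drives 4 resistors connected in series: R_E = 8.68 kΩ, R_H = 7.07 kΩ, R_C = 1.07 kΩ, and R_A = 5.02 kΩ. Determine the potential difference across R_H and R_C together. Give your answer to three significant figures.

V ≈ 9.39 V

Series total: ΣR = 8.68 + 7.07 + 1.07 + 5.02 = 21.84 kΩ.
R_{R_H..R_C} = 7.07 + 1.07 = 8.140 kΩ.
Voltage divider: V = V_CC · (8.140 / 21.84) = 25.2 × 0.3727 = 9.392 V.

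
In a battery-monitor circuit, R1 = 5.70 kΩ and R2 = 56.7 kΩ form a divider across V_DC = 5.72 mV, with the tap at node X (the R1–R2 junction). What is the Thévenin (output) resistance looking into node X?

With V_DC suppressed (replaced by a short), R_th = R1 ‖ R2 = (5.700 × 56.7)/(5.700 + 56.7) = 5.179 kΩ.

R_th ≈ 5.18 kΩ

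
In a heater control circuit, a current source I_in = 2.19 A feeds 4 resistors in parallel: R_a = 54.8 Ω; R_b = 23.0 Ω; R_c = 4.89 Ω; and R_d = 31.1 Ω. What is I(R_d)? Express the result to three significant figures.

ΣG = 1/54.8 + 1/23.0 + 1/4.89 + 1/31.1 = 0.2984.
Current divider: I(R_d) = I_in · G_k/ΣG = 2.19 × (0.03215/0.2984) = 2.19 × 0.1078 = 0.2360 A.

I ≈ 0.236 A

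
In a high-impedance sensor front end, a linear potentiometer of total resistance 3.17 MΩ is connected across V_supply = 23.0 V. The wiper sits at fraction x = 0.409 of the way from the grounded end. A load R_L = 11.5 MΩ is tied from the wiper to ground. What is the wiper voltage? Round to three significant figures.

Lower segment x·R_p = 1.297 MΩ; upper segment (1−x)·R_p = 1.873 MΩ.
R_L loads the lower segment: effective lower R = 1.165 MΩ.
Loaded-divider output: V_out = 23.0 × 0.3835 = 8.819 V.
(Unloaded: V_out = x·V_supply = 9.41 V.)

V_out ≈ 8.82 V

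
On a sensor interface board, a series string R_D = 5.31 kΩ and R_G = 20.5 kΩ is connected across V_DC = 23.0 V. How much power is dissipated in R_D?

The common current is I = 23.0/25.81 = 0.8911 mA.
V(R_D) = I·R = 4.732 V; P = V·I = 4.732 × 0.8911 = 4.217 mW.

P ≈ 4.22 mW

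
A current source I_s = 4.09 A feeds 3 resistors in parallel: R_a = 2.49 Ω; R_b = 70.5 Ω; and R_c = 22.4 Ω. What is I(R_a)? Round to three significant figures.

I ≈ 3.57 A

Total conductance ΣG = 1/2.49 + 1/70.5 + 1/22.4 = 0.4604 (units of 1/Ω).
By the current-divider rule, I = I_s · G_k/ΣG = 4.09 × 0.8722 = 3.567 A.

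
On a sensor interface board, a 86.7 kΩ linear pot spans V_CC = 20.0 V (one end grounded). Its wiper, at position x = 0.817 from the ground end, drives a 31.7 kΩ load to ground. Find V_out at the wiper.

V_out ≈ 11.6 V

Lower segment x·R_p = 70.83 kΩ; upper segment (1−x)·R_p = 15.87 kΩ.
R_L loads the lower segment: effective lower R = 21.90 kΩ.
Loaded-divider output: V_out = 20.0 × 0.5799 = 11.60 V.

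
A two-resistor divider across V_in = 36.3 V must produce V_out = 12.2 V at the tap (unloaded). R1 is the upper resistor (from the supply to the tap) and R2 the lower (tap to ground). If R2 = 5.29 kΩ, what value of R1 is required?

R1 ≈ 10.4 kΩ

V_out/V_in = R2/(R1+R2) = 0.3361.
R1 = R2·(1/k − 1) = 5.29 × 1.975 = 10.45 kΩ.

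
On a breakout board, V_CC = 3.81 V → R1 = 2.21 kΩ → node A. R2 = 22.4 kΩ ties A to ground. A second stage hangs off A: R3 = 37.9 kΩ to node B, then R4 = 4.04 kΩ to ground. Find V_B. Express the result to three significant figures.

Looking into the second stage from A: R3 + R4 = 41.94 kΩ appears in parallel with R2.
Effective lower resistance at A: R2 ‖ 41.94 = 14.60 kΩ.
V_A = 3.81 × 14.60/(2.21 + 14.60) = 3.309 V.
Stage 2 is unloaded, so V_B = V_A · R4/(R3+R4) = 3.309 × 4.04/41.94 = 0.3188 V.

V_B ≈ 0.319 V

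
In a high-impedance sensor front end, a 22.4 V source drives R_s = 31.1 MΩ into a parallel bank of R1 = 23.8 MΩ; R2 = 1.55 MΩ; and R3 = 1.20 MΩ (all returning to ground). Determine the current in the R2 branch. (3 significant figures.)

Combine the parallel branches: R_p = (1/23.8 + 1/1.55 + 1/1.20)⁻¹ = 0.6577 MΩ.
Node voltage V_A = V_s · R_p/(R_s + R_p) = 22.4 × 0.02071 = 0.4639 V.
I(R2) = V_A / R2 = 0.4639/1.55 = 0.2993 µA.
(Equivalently: I_total = 0.7053 µA, then current-divider fraction G_k/ΣG = 0.4243.)

I ≈ 0.299 µA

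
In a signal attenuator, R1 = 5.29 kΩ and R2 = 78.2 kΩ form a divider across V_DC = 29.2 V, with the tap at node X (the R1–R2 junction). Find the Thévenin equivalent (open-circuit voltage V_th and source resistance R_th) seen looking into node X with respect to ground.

With X open, the divider is unloaded: V_th = 29.2 × 78.2/83.49 = 27.35 V.
Zeroing V_DC shorts the top of R1 to ground, so R_th = R1 ‖ R2 = 4.955 kΩ.

V_th ≈ 27.3 V, R_th ≈ 4.95 kΩ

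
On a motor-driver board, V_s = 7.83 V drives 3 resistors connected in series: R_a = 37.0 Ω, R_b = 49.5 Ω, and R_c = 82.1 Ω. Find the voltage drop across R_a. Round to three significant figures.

Series total: ΣR = 37.0 + 49.5 + 82.1 = 168.6 Ω.
By the voltage-divider rule, V = 7.83 × 37.00/168.6 = 1.718 V.

V ≈ 1.72 V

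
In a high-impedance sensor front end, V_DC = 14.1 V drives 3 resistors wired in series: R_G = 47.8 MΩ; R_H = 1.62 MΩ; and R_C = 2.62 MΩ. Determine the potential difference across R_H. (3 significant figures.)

ΣR = 47.8 + 1.62 + 2.62 = 52.04 MΩ.
By the voltage-divider rule, V = 14.1 × 1.620/52.04 = 0.4389 V.

V ≈ 0.439 V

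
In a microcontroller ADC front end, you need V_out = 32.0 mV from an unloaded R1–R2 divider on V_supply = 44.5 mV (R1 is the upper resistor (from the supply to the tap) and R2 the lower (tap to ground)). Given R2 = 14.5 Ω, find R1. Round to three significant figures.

V_out/V_supply = R2/(R1+R2) = 0.7191.
Rearranging, R1 = R2·(1−k)/k = 14.5 × 0.3906 = 5.664 Ω.

R1 ≈ 5.66 Ω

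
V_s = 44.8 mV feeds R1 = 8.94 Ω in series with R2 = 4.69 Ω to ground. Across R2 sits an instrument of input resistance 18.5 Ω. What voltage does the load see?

V_out ≈ 13.2 mV

The load sits in parallel with R2, giving an effective lower resistance R2' = R2·R_L/(R2+R_L) = 3.741 Ω.
Then V_out = V_s · R2'/(R1 + R2') = 44.8 × 3.741/12.68 = 13.22 mV.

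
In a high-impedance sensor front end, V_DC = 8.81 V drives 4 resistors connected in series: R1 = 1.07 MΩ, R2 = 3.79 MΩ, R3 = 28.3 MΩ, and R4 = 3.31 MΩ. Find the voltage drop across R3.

V ≈ 6.84 V

Total series resistance ΣR = 1.07 + 3.79 + 28.3 + 3.31 = 36.47 MΩ.
By the voltage-divider rule, V = 8.81 × 28.30/36.47 = 6.836 V.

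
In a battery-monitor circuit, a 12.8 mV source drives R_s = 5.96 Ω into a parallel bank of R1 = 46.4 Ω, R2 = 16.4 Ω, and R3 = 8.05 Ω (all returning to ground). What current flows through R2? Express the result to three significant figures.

Combine the parallel branches: R_p = (1/46.4 + 1/16.4 + 1/8.05)⁻¹ = 4.837 Ω.
Node voltage V_A = V_supply · R_p/(R_s + R_p) = 12.8 × 0.4480 = 5.734 mV.
Branch current I = V_A/R2 = 5.734/16.4 = 0.3496 mA.
(Equivalently: I_total = 1.186 mA, then current-divider fraction G_k/ΣG = 0.2949.)

I ≈ 0.350 mA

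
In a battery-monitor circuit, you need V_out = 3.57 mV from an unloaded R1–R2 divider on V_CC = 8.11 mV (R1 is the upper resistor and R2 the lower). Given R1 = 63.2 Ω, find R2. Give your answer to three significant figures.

R2 ≈ 49.7 Ω

Required fraction k = V_out/V_CC = 0.4402.
So R2 = R1 · V_out/(V_CC − V_out) = 63.2 × 3.57/(8.11 − 3.57) = 63.2 × 0.7863 = 49.70 Ω.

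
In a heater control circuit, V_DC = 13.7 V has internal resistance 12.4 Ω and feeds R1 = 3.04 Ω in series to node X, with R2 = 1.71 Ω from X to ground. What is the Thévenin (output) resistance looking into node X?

R_th ≈ 1.54 Ω

R1' = 12.4 + 3.04 = 15.44 Ω (source resistance + R1).
With V_DC suppressed (replaced by a short), R_th = R1' ‖ R2 = (15.44 × 1.71)/(15.44 + 1.71) = 1.539 Ω.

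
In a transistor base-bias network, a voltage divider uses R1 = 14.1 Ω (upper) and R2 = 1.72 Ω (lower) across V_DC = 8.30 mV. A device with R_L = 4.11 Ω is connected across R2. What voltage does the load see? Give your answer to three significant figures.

V_out ≈ 0.657 mV

First combine the lower leg with the load: R2 ‖ R_L = 1.213 Ω.
Then V_out = V_DC · R2'/(R1 + R2') = 8.30 × 1.213/15.31 = 0.6573 mV.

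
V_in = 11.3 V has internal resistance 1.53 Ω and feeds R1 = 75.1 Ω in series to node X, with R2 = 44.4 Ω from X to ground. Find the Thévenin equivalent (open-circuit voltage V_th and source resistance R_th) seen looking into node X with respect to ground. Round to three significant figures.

V_th ≈ 4.15 V, R_th ≈ 28.1 Ω

R1' = 1.53 + 75.1 = 76.63 Ω (source resistance + R1).
With X open, the divider is unloaded: V_th = 11.3 × 44.4/121.0 = 4.145 V.
Zeroing V_in shorts the top of R1' to ground, so R_th = R1' ‖ R2 = 28.11 Ω.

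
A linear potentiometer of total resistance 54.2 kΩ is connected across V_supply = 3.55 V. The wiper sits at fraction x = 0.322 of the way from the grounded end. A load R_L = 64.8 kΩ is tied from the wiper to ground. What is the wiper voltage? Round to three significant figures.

The pot divides into 36.75 kΩ above the wiper and 17.45 kΩ below.
(x·R_p) ‖ R_L = 13.75 kΩ.
V_out = 3.55 × 13.75/(36.75 + 13.75) = 0.9666 V.
(Unloaded: V_out = x·V_supply = 1.14 V.)

V_out ≈ 0.967 V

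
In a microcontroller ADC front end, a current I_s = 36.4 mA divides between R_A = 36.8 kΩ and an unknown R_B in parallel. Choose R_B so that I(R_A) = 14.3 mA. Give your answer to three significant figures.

In a two-way split, I_A/I_s = R_B/(R_A + R_B).
With f = 0.3929, R_B = R_A · f/(1−f) = 36.8 × 0.6471 = 23.81 kΩ.

R_B ≈ 23.8 kΩ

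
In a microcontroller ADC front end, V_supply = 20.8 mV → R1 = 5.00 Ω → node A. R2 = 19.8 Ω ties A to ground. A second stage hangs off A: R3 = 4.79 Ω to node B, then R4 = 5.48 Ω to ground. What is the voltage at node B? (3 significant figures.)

The second stage (R3 + R4 = 10.27 Ω) loads node A in parallel with R2.
R2 ‖ (R3+R4) = 6.762 Ω.
V_A = 20.8 × 6.762/(5.00 + 6.762) = 11.96 mV.
Then the unloaded second divider: V_B = V_A × R4/(R3+R4) = 11.96 × 0.5336 = 6.381 mV.

V_B ≈ 6.38 mV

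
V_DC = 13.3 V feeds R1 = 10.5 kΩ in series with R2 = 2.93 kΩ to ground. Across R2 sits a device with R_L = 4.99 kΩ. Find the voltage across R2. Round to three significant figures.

V_out ≈ 1.99 V

First combine the lower leg with the load: R2 ‖ R_L = 1.846 kΩ.
Now apply the divider: V_out = 13.3 × 0.1495 = 1.989 V.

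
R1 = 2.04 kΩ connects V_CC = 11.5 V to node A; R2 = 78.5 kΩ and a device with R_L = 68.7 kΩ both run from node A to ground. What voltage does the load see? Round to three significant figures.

R2 ‖ R_L = (78.5 × 68.7)/(78.5 + 68.7) = 36.64 kΩ.
Now apply the divider: V_out = 11.5 × 0.9473 = 10.89 V.
(Unloaded it would be 11.2 V; the load pulls it down.)

V_out ≈ 10.9 V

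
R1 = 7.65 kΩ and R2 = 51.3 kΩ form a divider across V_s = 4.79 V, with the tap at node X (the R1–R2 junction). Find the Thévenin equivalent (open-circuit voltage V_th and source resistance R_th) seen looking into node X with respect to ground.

V_th ≈ 4.17 V, R_th ≈ 6.66 kΩ

With X open, the divider is unloaded: V_th = 4.79 × 51.3/58.95 = 4.168 V.
With V_s suppressed (replaced by a short), R_th = R1 ‖ R2 = (7.650 × 51.3)/(7.650 + 51.3) = 6.657 kΩ.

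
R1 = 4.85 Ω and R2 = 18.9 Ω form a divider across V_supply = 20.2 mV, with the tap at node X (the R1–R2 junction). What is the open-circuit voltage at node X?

V_th ≈ 16.1 mV

Open-circuit (no load on X): V_th = V_supply · R2/(R1 + R2) = 20.2 × 18.9/(4.850 + 18.9) = 16.07 mV.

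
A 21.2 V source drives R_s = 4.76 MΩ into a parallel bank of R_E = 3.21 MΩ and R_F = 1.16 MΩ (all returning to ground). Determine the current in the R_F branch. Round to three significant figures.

I ≈ 2.77 µA

Combine the parallel branches: R_p = (1/3.21 + 1/1.16)⁻¹ = 0.8521 MΩ.
Node voltage V_A = V_CC · R_p/(R_s + R_p) = 21.2 × 0.1518 = 3.219 V.
Branch current I = V_A/R_F = 3.219/1.16 = 2.775 µA.
(Check via current divider: I_total = 3.778 µA; share G_k/ΣG = 0.7346 → same result.)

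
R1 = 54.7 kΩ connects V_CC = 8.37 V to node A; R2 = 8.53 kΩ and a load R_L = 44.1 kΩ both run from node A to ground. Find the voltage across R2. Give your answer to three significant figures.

R2 ‖ R_L = (8.53 × 44.1)/(8.53 + 44.1) = 7.148 kΩ.
Now apply the divider: V_out = 8.37 × 0.1156 = 0.9673 V.
(Unloaded it would be 1.13 V; the load pulls it down.)

V_out ≈ 0.967 V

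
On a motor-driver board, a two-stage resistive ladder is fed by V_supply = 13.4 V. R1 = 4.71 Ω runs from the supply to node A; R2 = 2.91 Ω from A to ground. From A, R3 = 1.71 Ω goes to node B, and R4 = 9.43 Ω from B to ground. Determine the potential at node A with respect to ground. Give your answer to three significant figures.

V_A ≈ 4.41 V

Node A sees R2 in parallel with the series input of stage 2, R3 + R4 = 11.14 Ω.
R2 ‖ (R3+R4) = 2.307 Ω.
So V_A = 13.4 × 0.3288 = 4.406 V.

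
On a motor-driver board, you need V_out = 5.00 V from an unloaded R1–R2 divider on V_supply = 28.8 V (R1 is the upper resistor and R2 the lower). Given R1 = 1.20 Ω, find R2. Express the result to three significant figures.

V_out/V_supply = R2/(R1+R2) = 0.1736.
So R2 = R1 · V_out/(V_supply − V_out) = 1.20 × 5.00/(28.8 − 5.00) = 1.20 × 0.2101 = 0.2521 Ω.

R2 ≈ 0.252 Ω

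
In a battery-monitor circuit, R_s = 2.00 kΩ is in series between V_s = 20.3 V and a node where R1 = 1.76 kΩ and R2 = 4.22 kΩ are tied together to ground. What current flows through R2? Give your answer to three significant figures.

I ≈ 1.84 mA

Equivalent of the parallel group: R_p = 1.242 kΩ.
V_A by voltage divider: V_A = 20.3 × 1.242/(2.00 + 1.242) = 7.777 V.
I(R2) = V_A / R2 = 7.777/4.22 = 1.843 mA.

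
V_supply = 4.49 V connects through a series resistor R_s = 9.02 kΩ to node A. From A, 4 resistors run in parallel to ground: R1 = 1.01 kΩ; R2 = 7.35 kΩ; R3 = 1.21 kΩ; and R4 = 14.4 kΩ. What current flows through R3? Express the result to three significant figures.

I ≈ 0.193 mA

Equivalent of the parallel group: R_p = 0.4945 kΩ.
Node voltage V_A = V_supply · R_p/(R_s + R_p) = 4.49 × 0.05198 = 0.2334 V.
Branch current I = V_A/R3 = 0.2334/1.21 = 0.1929 mA.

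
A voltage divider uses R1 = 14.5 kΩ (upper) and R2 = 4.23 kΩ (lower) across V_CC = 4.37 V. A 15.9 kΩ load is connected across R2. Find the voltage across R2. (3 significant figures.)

R2 ‖ R_L = (4.23 × 15.9)/(4.23 + 15.9) = 3.341 kΩ.
Now apply the divider: V_out = 4.37 × 0.1873 = 0.8184 V.
(Unloaded it would be 0.987 V; the load pulls it down.)

V_out ≈ 0.818 V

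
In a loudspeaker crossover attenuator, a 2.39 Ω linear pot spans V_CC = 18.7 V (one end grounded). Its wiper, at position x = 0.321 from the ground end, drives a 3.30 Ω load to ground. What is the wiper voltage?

Split the track: R_lower = x·R_p = 0.7672 Ω, R_upper = (1−x)·R_p = 1.623 Ω.
R_L loads the lower segment: effective lower R = 0.6225 Ω.
V_out = 18.7 × 0.6225/(1.623 + 0.6225) = 5.184 V.

V_out ≈ 5.18 V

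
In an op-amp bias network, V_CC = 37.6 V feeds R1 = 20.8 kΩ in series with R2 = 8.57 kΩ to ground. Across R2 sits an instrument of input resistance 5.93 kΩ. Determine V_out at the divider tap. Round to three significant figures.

The load sits in parallel with R2, giving an effective lower resistance R2' = R2·R_L/(R2+R_L) = 3.505 kΩ.
Then V_out = V_CC · R2'/(R1 + R2') = 37.6 × 3.505/24.30 = 5.422 V.

V_out ≈ 5.42 V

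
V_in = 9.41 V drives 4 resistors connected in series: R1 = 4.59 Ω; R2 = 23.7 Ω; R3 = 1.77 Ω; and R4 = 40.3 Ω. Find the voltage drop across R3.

V ≈ 0.237 V

ΣR = 4.59 + 23.7 + 1.77 + 40.3 = 70.36 Ω.
Voltage divider: V = V_in · (1.770 / 70.36) = 9.41 × 0.02516 = 0.2367 V.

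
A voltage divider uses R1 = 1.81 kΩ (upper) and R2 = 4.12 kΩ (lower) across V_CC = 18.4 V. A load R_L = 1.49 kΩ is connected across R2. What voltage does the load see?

The load sits in parallel with R2, giving an effective lower resistance R2' = R2·R_L/(R2+R_L) = 1.094 kΩ.
Then V_out = V_CC · R2'/(R1 + R2') = 18.4 × 1.094/2.904 = 6.933 V.

V_out ≈ 6.93 V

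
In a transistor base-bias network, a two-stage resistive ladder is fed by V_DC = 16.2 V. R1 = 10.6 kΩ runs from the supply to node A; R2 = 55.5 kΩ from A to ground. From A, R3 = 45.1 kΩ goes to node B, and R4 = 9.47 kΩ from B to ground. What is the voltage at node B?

The second stage (R3 + R4 = 54.57 kΩ) loads node A in parallel with R2.
R2 ‖ (R3+R4) = 27.52 kΩ.
First divider: V_A = V_DC · 27.52/(10.6 + 27.52) = 11.69 V.
Stage 2 is unloaded, so V_B = V_A · R4/(R3+R4) = 11.69 × 9.47/54.57 = 2.029 V.

V_B ≈ 2.03 V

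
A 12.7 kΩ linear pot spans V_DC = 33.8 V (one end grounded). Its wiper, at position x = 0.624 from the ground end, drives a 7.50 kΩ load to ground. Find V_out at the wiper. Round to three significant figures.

V_out ≈ 15.1 V

The pot divides into 4.775 kΩ above the wiper and 7.925 kΩ below.
Lower segment in parallel with the load: 7.925 ‖ 7.50 = 3.853 kΩ.
Loaded-divider output: V_out = 33.8 × 0.4466 = 15.09 V.
(Unloaded: V_out = x·V_DC = 21.1 V.)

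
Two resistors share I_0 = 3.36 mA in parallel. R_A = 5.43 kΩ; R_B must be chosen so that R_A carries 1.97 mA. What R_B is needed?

In a two-way split, I_A/I_0 = R_B/(R_A + R_B).
1.97/3.36 = R_B/(R_A + R_B) → R_B = R_A · (0.5863)/(1 − 0.5863) = 5.43 × 1.417 = 7.696 kΩ.

R_B ≈ 7.70 kΩ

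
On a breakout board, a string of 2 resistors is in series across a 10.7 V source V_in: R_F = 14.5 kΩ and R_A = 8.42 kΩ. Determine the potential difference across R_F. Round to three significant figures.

Series total: ΣR = 14.5 + 8.42 = 22.92 kΩ.
By the voltage-divider rule, V = 10.7 × 14.50/22.92 = 6.769 V.

V ≈ 6.77 V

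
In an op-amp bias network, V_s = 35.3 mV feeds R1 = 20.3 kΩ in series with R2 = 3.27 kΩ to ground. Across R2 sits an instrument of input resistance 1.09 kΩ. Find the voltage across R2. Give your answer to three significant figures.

V_out ≈ 1.37 mV

R2 ‖ R_L = (3.27 × 1.09)/(3.27 + 1.09) = 0.8175 kΩ.
Then V_out = V_s · R2'/(R1 + R2') = 35.3 × 0.8175/21.12 = 1.367 mV.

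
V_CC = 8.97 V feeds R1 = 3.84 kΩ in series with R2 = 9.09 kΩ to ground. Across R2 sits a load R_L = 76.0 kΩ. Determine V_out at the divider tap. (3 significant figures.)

First combine the lower leg with the load: R2 ‖ R_L = 8.119 kΩ.
Now apply the divider: V_out = 8.97 × 0.6789 = 6.090 V.

V_out ≈ 6.09 V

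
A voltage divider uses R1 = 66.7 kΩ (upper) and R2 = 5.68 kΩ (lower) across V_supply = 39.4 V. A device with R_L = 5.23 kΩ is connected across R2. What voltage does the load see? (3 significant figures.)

V_out ≈ 1.55 V

First combine the lower leg with the load: R2 ‖ R_L = 2.723 kΩ.
Now apply the divider: V_out = 39.4 × 0.03922 = 1.545 V.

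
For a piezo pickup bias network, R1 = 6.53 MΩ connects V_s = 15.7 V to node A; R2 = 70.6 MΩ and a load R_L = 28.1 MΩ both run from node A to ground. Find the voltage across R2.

V_out ≈ 11.9 V

First combine the lower leg with the load: R2 ‖ R_L = 20.10 MΩ.
Then V_out = V_s · R2'/(R1 + R2') = 15.7 × 20.10/26.63 = 11.85 V.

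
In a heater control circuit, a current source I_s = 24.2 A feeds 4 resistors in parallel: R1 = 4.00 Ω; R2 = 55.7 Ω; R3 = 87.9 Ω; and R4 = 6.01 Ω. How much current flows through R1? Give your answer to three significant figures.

Conductances: ΣG = 1/4.00 + 1/55.7 + 1/87.9 + 1/6.01 = 0.4457 (1/Ω).
R1 takes the fraction G_k/ΣG = 0.2500/0.4457 = 0.5609, so I = 24.2 × 0.5609 = 13.57 A.

I ≈ 13.6 A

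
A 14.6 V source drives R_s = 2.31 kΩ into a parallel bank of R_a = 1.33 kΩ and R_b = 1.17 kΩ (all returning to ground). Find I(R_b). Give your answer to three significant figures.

Equivalent of the parallel group: R_p = 0.6224 kΩ.
V_A by voltage divider: V_A = 14.6 × 0.6224/(2.31 + 0.6224) = 3.099 V.
I(R_b) = V_A / R_b = 3.099/1.17 = 2.649 mA.

I ≈ 2.65 mA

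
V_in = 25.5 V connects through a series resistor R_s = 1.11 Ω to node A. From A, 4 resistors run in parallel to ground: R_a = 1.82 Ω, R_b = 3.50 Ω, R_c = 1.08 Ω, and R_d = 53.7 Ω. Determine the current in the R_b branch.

Equivalent of the parallel group: R_p = 0.5619 Ω.
Node voltage V_A = V_in · R_p/(R_s + R_p) = 25.5 × 0.3361 = 8.570 V.
I(R_b) = V_A / R_b = 8.570/3.50 = 2.449 A.

I ≈ 2.45 A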